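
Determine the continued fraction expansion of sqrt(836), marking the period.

[28; (1, 10, 1, 1, 2, 1, 1, 10, 1, 56)]

Write x_i = (sqrt(836) + m_i)/d_i with (m_0, d_0) = (0, 1). a_0 = floor(sqrt(836)) = 28, since 28^2 = 784 <= 836 < 841 = 29^2.
Iterate m_{i+1} = d_i*a_i - m_i, d_{i+1} = (836 - m_{i+1}^2)/d_i, a_{i+1} = floor((a_0 + m_{i+1})/d_{i+1}):
  m_1 = 1*28 - 0 = 28, d_1 = (836 - 28^2)/1 = 52/1 = 52, a_1 = floor((28 + 28)/52) = 1.
  m_2 = 52*1 - 28 = 24, d_2 = (836 - 24^2)/52 = 260/52 = 5, a_2 = floor((28 + 24)/5) = 10.
  m_3 = 5*10 - 24 = 26, d_3 = (836 - 26^2)/5 = 160/5 = 32, a_3 = floor((28 + 26)/32) = 1.
  m_4 = 32*1 - 26 = 6, d_4 = (836 - 6^2)/32 = 800/32 = 25, a_4 = floor((28 + 6)/25) = 1.
  m_5 = 25*1 - 6 = 19, d_5 = (836 - 19^2)/25 = 475/25 = 19, a_5 = floor((28 + 19)/19) = 2.
  m_6 = 19*2 - 19 = 19, d_6 = (836 - 19^2)/19 = 475/19 = 25, a_6 = floor((28 + 19)/25) = 1.
  m_7 = 25*1 - 19 = 6, d_7 = (836 - 6^2)/25 = 800/25 = 32, a_7 = floor((28 + 6)/32) = 1.
  m_8 = 32*1 - 6 = 26, d_8 = (836 - 26^2)/32 = 160/32 = 5, a_8 = floor((28 + 26)/5) = 10.
  m_9 = 5*10 - 26 = 24, d_9 = (836 - 24^2)/5 = 260/5 = 52, a_9 = floor((28 + 24)/52) = 1.
  m_10 = 52*1 - 24 = 28, d_10 = (836 - 28^2)/52 = 52/52 = 1, a_10 = floor((28 + 28)/1) = 56.
  m_11 = 1*56 - 28 = 28, d_11 = (836 - 28^2)/1 = 52/1 = 52: (m_11, d_11) = (m_1, d_1) = (28, 52), so from here the quotients repeat a_1, ..., a_10; the period length is 10.
Hence the expansion of sqrt(836) is a_0 = 28 followed by the repeating block 1, 10, 1, 1, 2, 1, 1, 10, 1, 56 (period 10).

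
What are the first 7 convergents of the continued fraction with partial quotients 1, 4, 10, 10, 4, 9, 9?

Using the convergent recurrence p_i = a_i*p_{i-1} + p_{i-2}, q_i = a_i*q_{i-1} + q_{i-2} with p_{-2}=0, p_{-1}=1, q_{-2}=1, q_{-1}=0:
  i=0: a_0=1, p_0 = 1*1 + 0 = 1, q_0 = 1*0 + 1 = 1.
  i=1: a_1=4, p_1 = 4*1 + 1 = 5, q_1 = 4*1 + 0 = 4.
  i=2: a_2=10, p_2 = 10*5 + 1 = 51, q_2 = 10*4 + 1 = 41.
  i=3: a_3=10, p_3 = 10*51 + 5 = 515, q_3 = 10*41 + 4 = 414.
  i=4: a_4=4, p_4 = 4*515 + 51 = 2111, q_4 = 4*414 + 41 = 1697.
  i=5: a_5=9, p_5 = 9*2111 + 515 = 19514, q_5 = 9*1697 + 414 = 15687.
  i=6: a_6=9, p_6 = 9*19514 + 2111 = 177737, q_6 = 9*15687 + 1697 = 142880.

1/1, 5/4, 51/41, 515/414, 2111/1697, 19514/15687, 177737/142880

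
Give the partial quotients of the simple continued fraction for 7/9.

[0; 1, 3, 2]

Run the Euclidean algorithm on 7 and 9; the successive quotients are the partial quotients a_0, a_1, ... (each step inverts the fractional part left over by the previous one):
  7 = 0*9 + 7, so a_0 = 0.
  9 = 1*7 + 2, so a_1 = 1.
  7 = 3*2 + 1, so a_2 = 3.
  2 = 2*1 + 0, so a_3 = 2.
The remainder reaches 0 after 4 divisions, so the expansion has 4 partial quotients, read off in order.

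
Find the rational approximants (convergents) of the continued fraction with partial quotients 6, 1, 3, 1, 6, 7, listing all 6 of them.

Using the convergent recurrence p_i = a_i*p_{i-1} + p_{i-2}, q_i = a_i*q_{i-1} + q_{i-2} with p_{-2}=0, p_{-1}=1, q_{-2}=1, q_{-1}=0:
  i=0: a_0=6, p_0 = 6*1 + 0 = 6, q_0 = 6*0 + 1 = 1.
  i=1: a_1=1, p_1 = 1*6 + 1 = 7, q_1 = 1*1 + 0 = 1.
  i=2: a_2=3, p_2 = 3*7 + 6 = 27, q_2 = 3*1 + 1 = 4.
  i=3: a_3=1, p_3 = 1*27 + 7 = 34, q_3 = 1*4 + 1 = 5.
  i=4: a_4=6, p_4 = 6*34 + 27 = 231, q_4 = 6*5 + 4 = 34.
  i=5: a_5=7, p_5 = 7*231 + 34 = 1651, q_5 = 7*34 + 5 = 243.

6/1, 7/1, 27/4, 34/5, 231/34, 1651/243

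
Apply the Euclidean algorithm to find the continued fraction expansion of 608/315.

Run the Euclidean algorithm on 608 and 315; the successive quotients are the partial quotients a_0, a_1, ... (each step inverts the fractional part left over by the previous one):
  608 = 1*315 + 293, so a_0 = 1.
  315 = 1*293 + 22, so a_1 = 1.
  293 = 13*22 + 7, so a_2 = 13.
  22 = 3*7 + 1, so a_3 = 3.
  7 = 7*1 + 0, so a_4 = 7.
The remainder reaches 0 after 5 divisions, so the expansion has 5 partial quotients, read off in order.

[1; 1, 13, 3, 7]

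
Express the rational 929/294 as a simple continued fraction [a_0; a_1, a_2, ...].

[3; 6, 3, 1, 11]

Run the Euclidean algorithm on 929 and 294; the successive quotients are the partial quotients a_0, a_1, ... (each step inverts the fractional part left over by the previous one):
  929 = 3*294 + 47, so a_0 = 3.
  294 = 6*47 + 12, so a_1 = 6.
  47 = 3*12 + 11, so a_2 = 3.
  12 = 1*11 + 1, so a_3 = 1.
  11 = 11*1 + 0, so a_4 = 11.
The remainder reaches 0 after 5 divisions, so the expansion has 5 partial quotients, read off in order.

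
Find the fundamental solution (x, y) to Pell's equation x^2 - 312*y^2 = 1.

First expand sqrt(312) as a continued fraction. With x_i = (sqrt(312) + m_i)/d_i and (m_0, d_0) = (0, 1): a_0 = floor(sqrt(312)) = 17, since 17^2 = 289 <= 312 < 324 = 18^2.
Iterate m_{i+1} = d_i*a_i - m_i, d_{i+1} = (312 - m_{i+1}^2)/d_i, a_{i+1} = floor((a_0 + m_{i+1})/d_{i+1}):
  m_1 = 1*17 - 0 = 17, d_1 = (312 - 17^2)/1 = 23/1 = 23, a_1 = floor((17 + 17)/23) = 1.
  m_2 = 23*1 - 17 = 6, d_2 = (312 - 6^2)/23 = 276/23 = 12, a_2 = floor((17 + 6)/12) = 1.
  m_3 = 12*1 - 6 = 6, d_3 = (312 - 6^2)/12 = 276/12 = 23, a_3 = floor((17 + 6)/23) = 1.
  m_4 = 23*1 - 6 = 17, d_4 = (312 - 17^2)/23 = 23/23 = 1, a_4 = floor((17 + 17)/1) = 34.
  m_5 = 1*34 - 17 = 17, d_5 = (312 - 17^2)/1 = 23/1 = 23: (m_5, d_5) = (m_1, d_1) = (17, 23), so from here the quotients repeat a_1, ..., a_4; the period length is 4.
So sqrt(312) = [17; (1, 1, 1, 34)] with period length k = 4.
k is even, so the fundamental solution of x^2 - 312y^2 = 1 is (p_{k-1}, q_{k-1}) = (p_3, q_3); compute convergents through index 3.
Convergents (p_i = a_i*p_{i-1} + p_{i-2}, q_i = a_i*q_{i-1} + q_{i-2} with p_{-2}=0, p_{-1}=1, q_{-2}=1, q_{-1}=0):
  i=0: a_0=17, p_0 = 17*1 + 0 = 17, q_0 = 17*0 + 1 = 1.
  i=1: a_1=1, p_1 = 1*17 + 1 = 18, q_1 = 1*1 + 0 = 1.
  i=2: a_2=1, p_2 = 1*18 + 17 = 35, q_2 = 1*1 + 1 = 2.
  i=3: a_3=1, p_3 = 1*35 + 18 = 53, q_3 = 1*2 + 1 = 3.
Check: 53^2 - 312*3^2 = 2809 - 2808 = 1, so (x, y) = (53, 3) solves the equation, and by the theorem it is the least positive solution.

(x, y) = (53, 3)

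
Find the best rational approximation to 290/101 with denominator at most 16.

23/8

Expand x = 290/101 as a continued fraction with the Euclidean algorithm:
  290 = 2*101 + 88, so a_0 = 2.
  101 = 1*88 + 13, so a_1 = 1.
  88 = 6*13 + 10, so a_2 = 6.
  13 = 1*10 + 3, so a_3 = 1.
  10 = 3*3 + 1, so a_4 = 3.
  3 = 3*1 + 0, so a_5 = 3.
so x = [2; 1, 6, 1, 3, 3].
Convergents (p_i = a_i*p_{i-1} + p_{i-2}, q_i = a_i*q_{i-1} + q_{i-2} with p_{-2}=0, p_{-1}=1, q_{-2}=1, q_{-1}=0), until the denominator exceeds 16:
  i=0: a_0=2, p_0 = 2*1 + 0 = 2, q_0 = 2*0 + 1 = 1.
  i=1: a_1=1, p_1 = 1*2 + 1 = 3, q_1 = 1*1 + 0 = 1.
  i=2: a_2=6, p_2 = 6*3 + 2 = 20, q_2 = 6*1 + 1 = 7.
  i=3: a_3=1, p_3 = 1*20 + 3 = 23, q_3 = 1*7 + 1 = 8.
  i=4: a_4=3, p_4 = 3*23 + 20 = 89, q_4 = 3*8 + 7 = 31.
q_4 = 31 > 16, so the last convergent with denominator <= 16 is p_3/q_3 = 23/8.
The closest fraction with denominator <= 16 is either p_3/q_3 or the intermediate fraction (k*p_3 + p_2)/(k*q_3 + q_2) with the largest k >= 1 whose denominator stays <= 16; these approach x as k grows, and every other convergent or intermediate fraction in range is farther away.
Largest k: floor((16 - q_2)/q_3) = floor((16 - 7)/8) = 1.
That gives (1*23 + 20)/(1*8 + 7) = 43/15.
Compare the errors: |x - 23/8| = |290*8 - 23*101|/(101*8) = 3/808, and |x - 43/15| = |290*15 - 43*101|/(101*15) = 7/1515.
Cross-multiplying, 3*1515 = 4545 < 5656 = 7*808, so 3/808 is smaller: the convergent 23/8 is closer to x than 43/15.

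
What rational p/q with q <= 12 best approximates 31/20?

17/11

Expand x = 31/20 as a continued fraction with the Euclidean algorithm:
  31 = 1*20 + 11, so a_0 = 1.
  20 = 1*11 + 9, so a_1 = 1.
  11 = 1*9 + 2, so a_2 = 1.
  9 = 4*2 + 1, so a_3 = 4.
  2 = 2*1 + 0, so a_4 = 2.
so x = [1; 1, 1, 4, 2].
Convergents (p_i = a_i*p_{i-1} + p_{i-2}, q_i = a_i*q_{i-1} + q_{i-2} with p_{-2}=0, p_{-1}=1, q_{-2}=1, q_{-1}=0), until the denominator exceeds 12:
  i=0: a_0=1, p_0 = 1*1 + 0 = 1, q_0 = 1*0 + 1 = 1.
  i=1: a_1=1, p_1 = 1*1 + 1 = 2, q_1 = 1*1 + 0 = 1.
  i=2: a_2=1, p_2 = 1*2 + 1 = 3, q_2 = 1*1 + 1 = 2.
  i=3: a_3=4, p_3 = 4*3 + 2 = 14, q_3 = 4*2 + 1 = 9.
  i=4: a_4=2, p_4 = 2*14 + 3 = 31, q_4 = 2*9 + 2 = 20.
q_4 = 20 > 12, so the last convergent with denominator <= 12 is p_3/q_3 = 14/9.
The closest fraction with denominator <= 12 is either p_3/q_3 or the intermediate fraction (k*p_3 + p_2)/(k*q_3 + q_2) with the largest k >= 1 whose denominator stays <= 12; these approach x as k grows, and every other convergent or intermediate fraction in range is farther away.
Largest k: floor((12 - q_2)/q_3) = floor((12 - 2)/9) = 1.
That gives (1*14 + 3)/(1*9 + 2) = 17/11.
Compare the errors: |x - 14/9| = |31*9 - 14*20|/(20*9) = 1/180, and |x - 17/11| = |31*11 - 17*20|/(20*11) = 1/220.
Cross-multiplying, 1*180 = 180 < 220 = 1*220, so 1/220 is smaller: the intermediate fraction 17/11 is closer to x than 14/9.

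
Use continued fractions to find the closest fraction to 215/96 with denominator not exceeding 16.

Expand x = 215/96 as a continued fraction with the Euclidean algorithm:
  215 = 2*96 + 23, so a_0 = 2.
  96 = 4*23 + 4, so a_1 = 4.
  23 = 5*4 + 3, so a_2 = 5.
  4 = 1*3 + 1, so a_3 = 1.
  3 = 3*1 + 0, so a_4 = 3.
so x = [2; 4, 5, 1, 3].
Convergents (p_i = a_i*p_{i-1} + p_{i-2}, q_i = a_i*q_{i-1} + q_{i-2} with p_{-2}=0, p_{-1}=1, q_{-2}=1, q_{-1}=0), until the denominator exceeds 16:
  i=0: a_0=2, p_0 = 2*1 + 0 = 2, q_0 = 2*0 + 1 = 1.
  i=1: a_1=4, p_1 = 4*2 + 1 = 9, q_1 = 4*1 + 0 = 4.
  i=2: a_2=5, p_2 = 5*9 + 2 = 47, q_2 = 5*4 + 1 = 21.
q_2 = 21 > 16, so the last convergent with denominator <= 16 is p_1/q_1 = 9/4.
The closest fraction with denominator <= 16 is either p_1/q_1 or the intermediate fraction (k*p_1 + p_0)/(k*q_1 + q_0) with the largest k >= 1 whose denominator stays <= 16; these approach x as k grows, and every other convergent or intermediate fraction in range is farther away.
Largest k: floor((16 - q_0)/q_1) = floor((16 - 1)/4) = 3.
That gives (3*9 + 2)/(3*4 + 1) = 29/13.
Compare the errors: |x - 9/4| = |215*4 - 9*96|/(96*4) = 4/384, and |x - 29/13| = |215*13 - 29*96|/(96*13) = 11/1248.
Cross-multiplying, 11*384 = 4224 < 4992 = 4*1248, so 11/1248 is smaller: the intermediate fraction 29/13 is closer to x than 9/4.

29/13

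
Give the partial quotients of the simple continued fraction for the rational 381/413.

Run the Euclidean algorithm on 381 and 413; the successive quotients are the partial quotients a_0, a_1, ... (each step inverts the fractional part left over by the previous one):
  381 = 0*413 + 381, so a_0 = 0.
  413 = 1*381 + 32, so a_1 = 1.
  381 = 11*32 + 29, so a_2 = 11.
  32 = 1*29 + 3, so a_3 = 1.
  29 = 9*3 + 2, so a_4 = 9.
  3 = 1*2 + 1, so a_5 = 1.
  2 = 2*1 + 0, so a_6 = 2.
The remainder reaches 0 after 7 divisions, so the expansion has 7 partial quotients, read off in order.

[0; 1, 11, 1, 9, 1, 2]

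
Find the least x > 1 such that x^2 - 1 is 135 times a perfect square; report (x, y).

First expand sqrt(135) as a continued fraction. With x_i = (sqrt(135) + m_i)/d_i and (m_0, d_0) = (0, 1): a_0 = floor(sqrt(135)) = 11, since 11^2 = 121 <= 135 < 144 = 12^2.
Iterate m_{i+1} = d_i*a_i - m_i, d_{i+1} = (135 - m_{i+1}^2)/d_i, a_{i+1} = floor((a_0 + m_{i+1})/d_{i+1}):
  m_1 = 1*11 - 0 = 11, d_1 = (135 - 11^2)/1 = 14/1 = 14, a_1 = floor((11 + 11)/14) = 1.
  m_2 = 14*1 - 11 = 3, d_2 = (135 - 3^2)/14 = 126/14 = 9, a_2 = floor((11 + 3)/9) = 1.
  m_3 = 9*1 - 3 = 6, d_3 = (135 - 6^2)/9 = 99/9 = 11, a_3 = floor((11 + 6)/11) = 1.
  m_4 = 11*1 - 6 = 5, d_4 = (135 - 5^2)/11 = 110/11 = 10, a_4 = floor((11 + 5)/10) = 1.
  m_5 = 10*1 - 5 = 5, d_5 = (135 - 5^2)/10 = 110/10 = 11, a_5 = floor((11 + 5)/11) = 1.
  m_6 = 11*1 - 5 = 6, d_6 = (135 - 6^2)/11 = 99/11 = 9, a_6 = floor((11 + 6)/9) = 1.
  m_7 = 9*1 - 6 = 3, d_7 = (135 - 3^2)/9 = 126/9 = 14, a_7 = floor((11 + 3)/14) = 1.
  m_8 = 14*1 - 3 = 11, d_8 = (135 - 11^2)/14 = 14/14 = 1, a_8 = floor((11 + 11)/1) = 22.
  m_9 = 1*22 - 11 = 11, d_9 = (135 - 11^2)/1 = 14/1 = 14: (m_9, d_9) = (m_1, d_1) = (11, 14), so from here the quotients repeat a_1, ..., a_8; the period length is 8.
So sqrt(135) = [11; (1, 1, 1, 1, 1, 1, 1, 22)] with period length k = 8.
k is even, so the fundamental solution of x^2 - 135y^2 = 1 is (p_{k-1}, q_{k-1}) = (p_7, q_7); compute convergents through index 7.
Convergents (p_i = a_i*p_{i-1} + p_{i-2}, q_i = a_i*q_{i-1} + q_{i-2} with p_{-2}=0, p_{-1}=1, q_{-2}=1, q_{-1}=0):
  i=0: a_0=11, p_0 = 11*1 + 0 = 11, q_0 = 11*0 + 1 = 1.
  i=1: a_1=1, p_1 = 1*11 + 1 = 12, q_1 = 1*1 + 0 = 1.
  i=2: a_2=1, p_2 = 1*12 + 11 = 23, q_2 = 1*1 + 1 = 2.
  i=3: a_3=1, p_3 = 1*23 + 12 = 35, q_3 = 1*2 + 1 = 3.
  i=4: a_4=1, p_4 = 1*35 + 23 = 58, q_4 = 1*3 + 2 = 5.
  i=5: a_5=1, p_5 = 1*58 + 35 = 93, q_5 = 1*5 + 3 = 8.
  i=6: a_6=1, p_6 = 1*93 + 58 = 151, q_6 = 1*8 + 5 = 13.
  i=7: a_7=1, p_7 = 1*151 + 93 = 244, q_7 = 1*13 + 8 = 21.
Check: 244^2 - 135*21^2 = 59536 - 59535 = 1, so (x, y) = (244, 21) solves the equation, and by the theorem it is the least positive solution.

(x, y) = (244, 21)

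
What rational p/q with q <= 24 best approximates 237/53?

76/17

Expand x = 237/53 as a continued fraction with the Euclidean algorithm:
  237 = 4*53 + 25, so a_0 = 4.
  53 = 2*25 + 3, so a_1 = 2.
  25 = 8*3 + 1, so a_2 = 8.
  3 = 3*1 + 0, so a_3 = 3.
so x = [4; 2, 8, 3].
Convergents (p_i = a_i*p_{i-1} + p_{i-2}, q_i = a_i*q_{i-1} + q_{i-2} with p_{-2}=0, p_{-1}=1, q_{-2}=1, q_{-1}=0), until the denominator exceeds 24:
  i=0: a_0=4, p_0 = 4*1 + 0 = 4, q_0 = 4*0 + 1 = 1.
  i=1: a_1=2, p_1 = 2*4 + 1 = 9, q_1 = 2*1 + 0 = 2.
  i=2: a_2=8, p_2 = 8*9 + 4 = 76, q_2 = 8*2 + 1 = 17.
  i=3: a_3=3, p_3 = 3*76 + 9 = 237, q_3 = 3*17 + 2 = 53.
q_3 = 53 > 24, so the last convergent with denominator <= 24 is p_2/q_2 = 76/17.
The closest fraction with denominator <= 24 is either p_2/q_2 or the intermediate fraction (k*p_2 + p_1)/(k*q_2 + q_1) with the largest k >= 1 whose denominator stays <= 24; these approach x as k grows, and every other convergent or intermediate fraction in range is farther away.
Largest k: floor((24 - q_1)/q_2) = floor((24 - 2)/17) = 1.
That gives (1*76 + 9)/(1*17 + 2) = 85/19.
Compare the errors: |x - 76/17| = |237*17 - 76*53|/(53*17) = 1/901, and |x - 85/19| = |237*19 - 85*53|/(53*19) = 2/1007.
Cross-multiplying, 1*1007 = 1007 < 1802 = 2*901, so 1/901 is smaller: the convergent 76/17 is closer to x than 85/19.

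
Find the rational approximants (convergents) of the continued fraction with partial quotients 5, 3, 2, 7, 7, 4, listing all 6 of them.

Using the convergent recurrence p_i = a_i*p_{i-1} + p_{i-2}, q_i = a_i*q_{i-1} + q_{i-2} with p_{-2}=0, p_{-1}=1, q_{-2}=1, q_{-1}=0:
  i=0: a_0=5, p_0 = 5*1 + 0 = 5, q_0 = 5*0 + 1 = 1.
  i=1: a_1=3, p_1 = 3*5 + 1 = 16, q_1 = 3*1 + 0 = 3.
  i=2: a_2=2, p_2 = 2*16 + 5 = 37, q_2 = 2*3 + 1 = 7.
  i=3: a_3=7, p_3 = 7*37 + 16 = 275, q_3 = 7*7 + 3 = 52.
  i=4: a_4=7, p_4 = 7*275 + 37 = 1962, q_4 = 7*52 + 7 = 371.
  i=5: a_5=4, p_5 = 4*1962 + 275 = 8123, q_5 = 4*371 + 52 = 1536.

5/1, 16/3, 37/7, 275/52, 1962/371, 8123/1536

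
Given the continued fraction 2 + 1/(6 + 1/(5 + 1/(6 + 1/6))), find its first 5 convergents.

2/1, 13/6, 67/31, 415/192, 2557/1183

Using the convergent recurrence p_i = a_i*p_{i-1} + p_{i-2}, q_i = a_i*q_{i-1} + q_{i-2} with p_{-2}=0, p_{-1}=1, q_{-2}=1, q_{-1}=0:
  i=0: a_0=2, p_0 = 2*1 + 0 = 2, q_0 = 2*0 + 1 = 1.
  i=1: a_1=6, p_1 = 6*2 + 1 = 13, q_1 = 6*1 + 0 = 6.
  i=2: a_2=5, p_2 = 5*13 + 2 = 67, q_2 = 5*6 + 1 = 31.
  i=3: a_3=6, p_3 = 6*67 + 13 = 415, q_3 = 6*31 + 6 = 192.
  i=4: a_4=6, p_4 = 6*415 + 67 = 2557, q_4 = 6*192 + 31 = 1183.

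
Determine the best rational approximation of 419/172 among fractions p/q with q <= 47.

95/39

Expand x = 419/172 as a continued fraction with the Euclidean algorithm:
  419 = 2*172 + 75, so a_0 = 2.
  172 = 2*75 + 22, so a_1 = 2.
  75 = 3*22 + 9, so a_2 = 3.
  22 = 2*9 + 4, so a_3 = 2.
  9 = 2*4 + 1, so a_4 = 2.
  4 = 4*1 + 0, so a_5 = 4.
so x = [2; 2, 3, 2, 2, 4].
Convergents (p_i = a_i*p_{i-1} + p_{i-2}, q_i = a_i*q_{i-1} + q_{i-2} with p_{-2}=0, p_{-1}=1, q_{-2}=1, q_{-1}=0), until the denominator exceeds 47:
  i=0: a_0=2, p_0 = 2*1 + 0 = 2, q_0 = 2*0 + 1 = 1.
  i=1: a_1=2, p_1 = 2*2 + 1 = 5, q_1 = 2*1 + 0 = 2.
  i=2: a_2=3, p_2 = 3*5 + 2 = 17, q_2 = 3*2 + 1 = 7.
  i=3: a_3=2, p_3 = 2*17 + 5 = 39, q_3 = 2*7 + 2 = 16.
  i=4: a_4=2, p_4 = 2*39 + 17 = 95, q_4 = 2*16 + 7 = 39.
  i=5: a_5=4, p_5 = 4*95 + 39 = 419, q_5 = 4*39 + 16 = 172.
q_5 = 172 > 47, so the last convergent with denominator <= 47 is p_4/q_4 = 95/39.
The closest fraction with denominator <= 47 is either p_4/q_4 or the intermediate fraction (k*p_4 + p_3)/(k*q_4 + q_3) with the largest k >= 1 whose denominator stays <= 47; these approach x as k grows, and every other convergent or intermediate fraction in range is farther away.
Largest k: floor((47 - q_3)/q_4) = floor((47 - 16)/39) = 0.
Since k = 0, no intermediate fraction beyond p_4/q_4 has denominator <= 47, so the convergent 95/39 is the closest (its error is |419*39 - 95*172|/(172*39) = 1/6708).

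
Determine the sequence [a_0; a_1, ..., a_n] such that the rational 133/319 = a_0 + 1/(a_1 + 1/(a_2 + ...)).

Run the Euclidean algorithm on 133 and 319; the successive quotients are the partial quotients a_0, a_1, ... (each step inverts the fractional part left over by the previous one):
  133 = 0*319 + 133, so a_0 = 0.
  319 = 2*133 + 53, so a_1 = 2.
  133 = 2*53 + 27, so a_2 = 2.
  53 = 1*27 + 26, so a_3 = 1.
  27 = 1*26 + 1, so a_4 = 1.
  26 = 26*1 + 0, so a_5 = 26.
The remainder reaches 0 after 6 divisions, so the expansion has 6 partial quotients, read off in order.

[0; 2, 2, 1, 1, 26]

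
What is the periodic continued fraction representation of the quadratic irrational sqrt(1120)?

[33; (2, 6, 1, 15, 1, 6, 2, 66)]

Write x_i = (sqrt(1120) + m_i)/d_i with (m_0, d_0) = (0, 1). a_0 = floor(sqrt(1120)) = 33, since 33^2 = 1089 <= 1120 < 1156 = 34^2.
Iterate m_{i+1} = d_i*a_i - m_i, d_{i+1} = (1120 - m_{i+1}^2)/d_i, a_{i+1} = floor((a_0 + m_{i+1})/d_{i+1}):
  m_1 = 1*33 - 0 = 33, d_1 = (1120 - 33^2)/1 = 31/1 = 31, a_1 = floor((33 + 33)/31) = 2.
  m_2 = 31*2 - 33 = 29, d_2 = (1120 - 29^2)/31 = 279/31 = 9, a_2 = floor((33 + 29)/9) = 6.
  m_3 = 9*6 - 29 = 25, d_3 = (1120 - 25^2)/9 = 495/9 = 55, a_3 = floor((33 + 25)/55) = 1.
  m_4 = 55*1 - 25 = 30, d_4 = (1120 - 30^2)/55 = 220/55 = 4, a_4 = floor((33 + 30)/4) = 15.
  m_5 = 4*15 - 30 = 30, d_5 = (1120 - 30^2)/4 = 220/4 = 55, a_5 = floor((33 + 30)/55) = 1.
  m_6 = 55*1 - 30 = 25, d_6 = (1120 - 25^2)/55 = 495/55 = 9, a_6 = floor((33 + 25)/9) = 6.
  m_7 = 9*6 - 25 = 29, d_7 = (1120 - 29^2)/9 = 279/9 = 31, a_7 = floor((33 + 29)/31) = 2.
  m_8 = 31*2 - 29 = 33, d_8 = (1120 - 33^2)/31 = 31/31 = 1, a_8 = floor((33 + 33)/1) = 66.
  m_9 = 1*66 - 33 = 33, d_9 = (1120 - 33^2)/1 = 31/1 = 31: (m_9, d_9) = (m_1, d_1) = (33, 31), so from here the quotients repeat a_1, ..., a_8; the period length is 8.
Hence the expansion of sqrt(1120) is a_0 = 33 followed by the repeating block 2, 6, 1, 15, 1, 6, 2, 66 (period 8).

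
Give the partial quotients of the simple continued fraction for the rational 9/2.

[4; 2]

Run the Euclidean algorithm on 9 and 2; the successive quotients are the partial quotients a_0, a_1, ... (each step inverts the fractional part left over by the previous one):
  9 = 4*2 + 1, so a_0 = 4.
  2 = 2*1 + 0, so a_1 = 2.
The remainder reaches 0 after 2 divisions, so the expansion has 2 partial quotients, read off in order.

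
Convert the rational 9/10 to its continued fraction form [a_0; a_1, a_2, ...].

Run the Euclidean algorithm on 9 and 10; the successive quotients are the partial quotients a_0, a_1, ... (each step inverts the fractional part left over by the previous one):
  9 = 0*10 + 9, so a_0 = 0.
  10 = 1*9 + 1, so a_1 = 1.
  9 = 9*1 + 0, so a_2 = 9.
The remainder reaches 0 after 3 divisions, so the expansion has 3 partial quotients, read off in order.

[0; 1, 9]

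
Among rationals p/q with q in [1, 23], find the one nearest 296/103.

Expand x = 296/103 as a continued fraction with the Euclidean algorithm:
  296 = 2*103 + 90, so a_0 = 2.
  103 = 1*90 + 13, so a_1 = 1.
  90 = 6*13 + 12, so a_2 = 6.
  13 = 1*12 + 1, so a_3 = 1.
  12 = 12*1 + 0, so a_4 = 12.
so x = [2; 1, 6, 1, 12].
Convergents (p_i = a_i*p_{i-1} + p_{i-2}, q_i = a_i*q_{i-1} + q_{i-2} with p_{-2}=0, p_{-1}=1, q_{-2}=1, q_{-1}=0), until the denominator exceeds 23:
  i=0: a_0=2, p_0 = 2*1 + 0 = 2, q_0 = 2*0 + 1 = 1.
  i=1: a_1=1, p_1 = 1*2 + 1 = 3, q_1 = 1*1 + 0 = 1.
  i=2: a_2=6, p_2 = 6*3 + 2 = 20, q_2 = 6*1 + 1 = 7.
  i=3: a_3=1, p_3 = 1*20 + 3 = 23, q_3 = 1*7 + 1 = 8.
  i=4: a_4=12, p_4 = 12*23 + 20 = 296, q_4 = 12*8 + 7 = 103.
q_4 = 103 > 23, so the last convergent with denominator <= 23 is p_3/q_3 = 23/8.
The closest fraction with denominator <= 23 is either p_3/q_3 or the intermediate fraction (k*p_3 + p_2)/(k*q_3 + q_2) with the largest k >= 1 whose denominator stays <= 23; these approach x as k grows, and every other convergent or intermediate fraction in range is farther away.
Largest k: floor((23 - q_2)/q_3) = floor((23 - 7)/8) = 2.
That gives (2*23 + 20)/(2*8 + 7) = 66/23.
Compare the errors: |x - 23/8| = |296*8 - 23*103|/(103*8) = 1/824, and |x - 66/23| = |296*23 - 66*103|/(103*23) = 10/2369.
Cross-multiplying, 1*2369 = 2369 < 8240 = 10*824, so 1/824 is smaller: the convergent 23/8 is closer to x than 66/23.

23/8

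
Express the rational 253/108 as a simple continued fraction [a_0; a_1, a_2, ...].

[2; 2, 1, 11, 3]

Run the Euclidean algorithm on 253 and 108; the successive quotients are the partial quotients a_0, a_1, ... (each step inverts the fractional part left over by the previous one):
  253 = 2*108 + 37, so a_0 = 2.
  108 = 2*37 + 34, so a_1 = 2.
  37 = 1*34 + 3, so a_2 = 1.
  34 = 11*3 + 1, so a_3 = 11.
  3 = 3*1 + 0, so a_4 = 3.
The remainder reaches 0 after 5 divisions, so the expansion has 5 partial quotients, read off in order.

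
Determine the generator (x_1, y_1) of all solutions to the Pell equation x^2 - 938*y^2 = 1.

First expand sqrt(938) as a continued fraction. With x_i = (sqrt(938) + m_i)/d_i and (m_0, d_0) = (0, 1): a_0 = floor(sqrt(938)) = 30, since 30^2 = 900 <= 938 < 961 = 31^2.
Iterate m_{i+1} = d_i*a_i - m_i, d_{i+1} = (938 - m_{i+1}^2)/d_i, a_{i+1} = floor((a_0 + m_{i+1})/d_{i+1}):
  m_1 = 1*30 - 0 = 30, d_1 = (938 - 30^2)/1 = 38/1 = 38, a_1 = floor((30 + 30)/38) = 1.
  m_2 = 38*1 - 30 = 8, d_2 = (938 - 8^2)/38 = 874/38 = 23, a_2 = floor((30 + 8)/23) = 1.
  m_3 = 23*1 - 8 = 15, d_3 = (938 - 15^2)/23 = 713/23 = 31, a_3 = floor((30 + 15)/31) = 1.
  m_4 = 31*1 - 15 = 16, d_4 = (938 - 16^2)/31 = 682/31 = 22, a_4 = floor((30 + 16)/22) = 2.
  m_5 = 22*2 - 16 = 28, d_5 = (938 - 28^2)/22 = 154/22 = 7, a_5 = floor((30 + 28)/7) = 8.
  m_6 = 7*8 - 28 = 28, d_6 = (938 - 28^2)/7 = 154/7 = 22, a_6 = floor((30 + 28)/22) = 2.
  m_7 = 22*2 - 28 = 16, d_7 = (938 - 16^2)/22 = 682/22 = 31, a_7 = floor((30 + 16)/31) = 1.
  m_8 = 31*1 - 16 = 15, d_8 = (938 - 15^2)/31 = 713/31 = 23, a_8 = floor((30 + 15)/23) = 1.
  m_9 = 23*1 - 15 = 8, d_9 = (938 - 8^2)/23 = 874/23 = 38, a_9 = floor((30 + 8)/38) = 1.
  m_10 = 38*1 - 8 = 30, d_10 = (938 - 30^2)/38 = 38/38 = 1, a_10 = floor((30 + 30)/1) = 60.
  m_11 = 1*60 - 30 = 30, d_11 = (938 - 30^2)/1 = 38/1 = 38: (m_11, d_11) = (m_1, d_1) = (30, 38), so from here the quotients repeat a_1, ..., a_10; the period length is 10.
So sqrt(938) = [30; (1, 1, 1, 2, 8, 2, 1, 1, 1, 60)] with period length k = 10.
k is even, so the fundamental solution of x^2 - 938y^2 = 1 is (p_{k-1}, q_{k-1}) = (p_9, q_9); compute convergents through index 9.
Convergents (p_i = a_i*p_{i-1} + p_{i-2}, q_i = a_i*q_{i-1} + q_{i-2} with p_{-2}=0, p_{-1}=1, q_{-2}=1, q_{-1}=0):
  i=0: a_0=30, p_0 = 30*1 + 0 = 30, q_0 = 30*0 + 1 = 1.
  i=1: a_1=1, p_1 = 1*30 + 1 = 31, q_1 = 1*1 + 0 = 1.
  i=2: a_2=1, p_2 = 1*31 + 30 = 61, q_2 = 1*1 + 1 = 2.
  i=3: a_3=1, p_3 = 1*61 + 31 = 92, q_3 = 1*2 + 1 = 3.
  i=4: a_4=2, p_4 = 2*92 + 61 = 245, q_4 = 2*3 + 2 = 8.
  i=5: a_5=8, p_5 = 8*245 + 92 = 2052, q_5 = 8*8 + 3 = 67.
  i=6: a_6=2, p_6 = 2*2052 + 245 = 4349, q_6 = 2*67 + 8 = 142.
  i=7: a_7=1, p_7 = 1*4349 + 2052 = 6401, q_7 = 1*142 + 67 = 209.
  i=8: a_8=1, p_8 = 1*6401 + 4349 = 10750, q_8 = 1*209 + 142 = 351.
  i=9: a_9=1, p_9 = 1*10750 + 6401 = 17151, q_9 = 1*351 + 209 = 560.
Check: 17151^2 - 938*560^2 = 294156801 - 294156800 = 1, so (x, y) = (17151, 560) solves the equation, and by the theorem it is the least positive solution.

(x, y) = (17151, 560)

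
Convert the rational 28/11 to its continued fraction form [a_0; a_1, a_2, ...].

Run the Euclidean algorithm on 28 and 11; the successive quotients are the partial quotients a_0, a_1, ... (each step inverts the fractional part left over by the previous one):
  28 = 2*11 + 6, so a_0 = 2.
  11 = 1*6 + 5, so a_1 = 1.
  6 = 1*5 + 1, so a_2 = 1.
  5 = 5*1 + 0, so a_3 = 5.
The remainder reaches 0 after 4 divisions, so the expansion has 4 partial quotients, read off in order.

[2; 1, 1, 5]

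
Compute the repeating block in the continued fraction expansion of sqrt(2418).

Write x_i = (sqrt(2418) + m_i)/d_i with (m_0, d_0) = (0, 1). a_0 = floor(sqrt(2418)) = 49, since 49^2 = 2401 <= 2418 < 2500 = 50^2.
Iterate m_{i+1} = d_i*a_i - m_i, d_{i+1} = (2418 - m_{i+1}^2)/d_i, a_{i+1} = floor((a_0 + m_{i+1})/d_{i+1}):
  m_1 = 1*49 - 0 = 49, d_1 = (2418 - 49^2)/1 = 17/1 = 17, a_1 = floor((49 + 49)/17) = 5.
  m_2 = 17*5 - 49 = 36, d_2 = (2418 - 36^2)/17 = 1122/17 = 66, a_2 = floor((49 + 36)/66) = 1.
  m_3 = 66*1 - 36 = 30, d_3 = (2418 - 30^2)/66 = 1518/66 = 23, a_3 = floor((49 + 30)/23) = 3.
  m_4 = 23*3 - 30 = 39, d_4 = (2418 - 39^2)/23 = 897/23 = 39, a_4 = floor((49 + 39)/39) = 2.
  m_5 = 39*2 - 39 = 39, d_5 = (2418 - 39^2)/39 = 897/39 = 23, a_5 = floor((49 + 39)/23) = 3.
  m_6 = 23*3 - 39 = 30, d_6 = (2418 - 30^2)/23 = 1518/23 = 66, a_6 = floor((49 + 30)/66) = 1.
  m_7 = 66*1 - 30 = 36, d_7 = (2418 - 36^2)/66 = 1122/66 = 17, a_7 = floor((49 + 36)/17) = 5.
  m_8 = 17*5 - 36 = 49, d_8 = (2418 - 49^2)/17 = 17/17 = 1, a_8 = floor((49 + 49)/1) = 98.
  m_9 = 1*98 - 49 = 49, d_9 = (2418 - 49^2)/1 = 17/1 = 17: (m_9, d_9) = (m_1, d_1) = (49, 17), so from here the quotients repeat a_1, ..., a_8; the period length is 8.
Hence the expansion of sqrt(2418) is a_0 = 49 followed by the repeating block 5, 1, 3, 2, 3, 1, 5, 98 (period 8).

[49; (5, 1, 3, 2, 3, 1, 5, 98)]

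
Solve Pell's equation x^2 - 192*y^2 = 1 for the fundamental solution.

(x, y) = (97, 7)

First expand sqrt(192) as a continued fraction. With x_i = (sqrt(192) + m_i)/d_i and (m_0, d_0) = (0, 1): a_0 = floor(sqrt(192)) = 13, since 13^2 = 169 <= 192 < 196 = 14^2.
Iterate m_{i+1} = d_i*a_i - m_i, d_{i+1} = (192 - m_{i+1}^2)/d_i, a_{i+1} = floor((a_0 + m_{i+1})/d_{i+1}):
  m_1 = 1*13 - 0 = 13, d_1 = (192 - 13^2)/1 = 23/1 = 23, a_1 = floor((13 + 13)/23) = 1.
  m_2 = 23*1 - 13 = 10, d_2 = (192 - 10^2)/23 = 92/23 = 4, a_2 = floor((13 + 10)/4) = 5.
  m_3 = 4*5 - 10 = 10, d_3 = (192 - 10^2)/4 = 92/4 = 23, a_3 = floor((13 + 10)/23) = 1.
  m_4 = 23*1 - 10 = 13, d_4 = (192 - 13^2)/23 = 23/23 = 1, a_4 = floor((13 + 13)/1) = 26.
  m_5 = 1*26 - 13 = 13, d_5 = (192 - 13^2)/1 = 23/1 = 23: (m_5, d_5) = (m_1, d_1) = (13, 23), so from here the quotients repeat a_1, ..., a_4; the period length is 4.
So sqrt(192) = [13; (1, 5, 1, 26)] with period length k = 4.
k is even, so the fundamental solution of x^2 - 192y^2 = 1 is (p_{k-1}, q_{k-1}) = (p_3, q_3); compute convergents through index 3.
Convergents (p_i = a_i*p_{i-1} + p_{i-2}, q_i = a_i*q_{i-1} + q_{i-2} with p_{-2}=0, p_{-1}=1, q_{-2}=1, q_{-1}=0):
  i=0: a_0=13, p_0 = 13*1 + 0 = 13, q_0 = 13*0 + 1 = 1.
  i=1: a_1=1, p_1 = 1*13 + 1 = 14, q_1 = 1*1 + 0 = 1.
  i=2: a_2=5, p_2 = 5*14 + 13 = 83, q_2 = 5*1 + 1 = 6.
  i=3: a_3=1, p_3 = 1*83 + 14 = 97, q_3 = 1*6 + 1 = 7.
Check: 97^2 - 192*7^2 = 9409 - 9408 = 1, so (x, y) = (97, 7) solves the equation, and by the theorem it is the least positive solution.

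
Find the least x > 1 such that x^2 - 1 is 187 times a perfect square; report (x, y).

(x, y) = (1682, 123)

First expand sqrt(187) as a continued fraction. With x_i = (sqrt(187) + m_i)/d_i and (m_0, d_0) = (0, 1): a_0 = floor(sqrt(187)) = 13, since 13^2 = 169 <= 187 < 196 = 14^2.
Iterate m_{i+1} = d_i*a_i - m_i, d_{i+1} = (187 - m_{i+1}^2)/d_i, a_{i+1} = floor((a_0 + m_{i+1})/d_{i+1}):
  m_1 = 1*13 - 0 = 13, d_1 = (187 - 13^2)/1 = 18/1 = 18, a_1 = floor((13 + 13)/18) = 1.
  m_2 = 18*1 - 13 = 5, d_2 = (187 - 5^2)/18 = 162/18 = 9, a_2 = floor((13 + 5)/9) = 2.
  m_3 = 9*2 - 5 = 13, d_3 = (187 - 13^2)/9 = 18/9 = 2, a_3 = floor((13 + 13)/2) = 13.
  m_4 = 2*13 - 13 = 13, d_4 = (187 - 13^2)/2 = 18/2 = 9, a_4 = floor((13 + 13)/9) = 2.
  m_5 = 9*2 - 13 = 5, d_5 = (187 - 5^2)/9 = 162/9 = 18, a_5 = floor((13 + 5)/18) = 1.
  m_6 = 18*1 - 5 = 13, d_6 = (187 - 13^2)/18 = 18/18 = 1, a_6 = floor((13 + 13)/1) = 26.
  m_7 = 1*26 - 13 = 13, d_7 = (187 - 13^2)/1 = 18/1 = 18: (m_7, d_7) = (m_1, d_1) = (13, 18), so from here the quotients repeat a_1, ..., a_6; the period length is 6.
So sqrt(187) = [13; (1, 2, 13, 2, 1, 26)] with period length k = 6.
k is even, so the fundamental solution of x^2 - 187y^2 = 1 is (p_{k-1}, q_{k-1}) = (p_5, q_5); compute convergents through index 5.
Convergents (p_i = a_i*p_{i-1} + p_{i-2}, q_i = a_i*q_{i-1} + q_{i-2} with p_{-2}=0, p_{-1}=1, q_{-2}=1, q_{-1}=0):
  i=0: a_0=13, p_0 = 13*1 + 0 = 13, q_0 = 13*0 + 1 = 1.
  i=1: a_1=1, p_1 = 1*13 + 1 = 14, q_1 = 1*1 + 0 = 1.
  i=2: a_2=2, p_2 = 2*14 + 13 = 41, q_2 = 2*1 + 1 = 3.
  i=3: a_3=13, p_3 = 13*41 + 14 = 547, q_3 = 13*3 + 1 = 40.
  i=4: a_4=2, p_4 = 2*547 + 41 = 1135, q_4 = 2*40 + 3 = 83.
  i=5: a_5=1, p_5 = 1*1135 + 547 = 1682, q_5 = 1*83 + 40 = 123.
Check: 1682^2 - 187*123^2 = 2829124 - 2829123 = 1, so (x, y) = (1682, 123) solves the equation, and by the theorem it is the least positive solution.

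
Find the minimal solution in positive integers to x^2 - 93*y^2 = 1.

(x, y) = (12151, 1260)

First expand sqrt(93) as a continued fraction. With x_i = (sqrt(93) + m_i)/d_i and (m_0, d_0) = (0, 1): a_0 = floor(sqrt(93)) = 9, since 9^2 = 81 <= 93 < 100 = 10^2.
Iterate m_{i+1} = d_i*a_i - m_i, d_{i+1} = (93 - m_{i+1}^2)/d_i, a_{i+1} = floor((a_0 + m_{i+1})/d_{i+1}):
  m_1 = 1*9 - 0 = 9, d_1 = (93 - 9^2)/1 = 12/1 = 12, a_1 = floor((9 + 9)/12) = 1.
  m_2 = 12*1 - 9 = 3, d_2 = (93 - 3^2)/12 = 84/12 = 7, a_2 = floor((9 + 3)/7) = 1.
  m_3 = 7*1 - 3 = 4, d_3 = (93 - 4^2)/7 = 77/7 = 11, a_3 = floor((9 + 4)/11) = 1.
  m_4 = 11*1 - 4 = 7, d_4 = (93 - 7^2)/11 = 44/11 = 4, a_4 = floor((9 + 7)/4) = 4.
  m_5 = 4*4 - 7 = 9, d_5 = (93 - 9^2)/4 = 12/4 = 3, a_5 = floor((9 + 9)/3) = 6.
  m_6 = 3*6 - 9 = 9, d_6 = (93 - 9^2)/3 = 12/3 = 4, a_6 = floor((9 + 9)/4) = 4.
  m_7 = 4*4 - 9 = 7, d_7 = (93 - 7^2)/4 = 44/4 = 11, a_7 = floor((9 + 7)/11) = 1.
  m_8 = 11*1 - 7 = 4, d_8 = (93 - 4^2)/11 = 77/11 = 7, a_8 = floor((9 + 4)/7) = 1.
  m_9 = 7*1 - 4 = 3, d_9 = (93 - 3^2)/7 = 84/7 = 12, a_9 = floor((9 + 3)/12) = 1.
  m_10 = 12*1 - 3 = 9, d_10 = (93 - 9^2)/12 = 12/12 = 1, a_10 = floor((9 + 9)/1) = 18.
  m_11 = 1*18 - 9 = 9, d_11 = (93 - 9^2)/1 = 12/1 = 12: (m_11, d_11) = (m_1, d_1) = (9, 12), so from here the quotients repeat a_1, ..., a_10; the period length is 10.
So sqrt(93) = [9; (1, 1, 1, 4, 6, 4, 1, 1, 1, 18)] with period length k = 10.
k is even, so the fundamental solution of x^2 - 93y^2 = 1 is (p_{k-1}, q_{k-1}) = (p_9, q_9); compute convergents through index 9.
Convergents (p_i = a_i*p_{i-1} + p_{i-2}, q_i = a_i*q_{i-1} + q_{i-2} with p_{-2}=0, p_{-1}=1, q_{-2}=1, q_{-1}=0):
  i=0: a_0=9, p_0 = 9*1 + 0 = 9, q_0 = 9*0 + 1 = 1.
  i=1: a_1=1, p_1 = 1*9 + 1 = 10, q_1 = 1*1 + 0 = 1.
  i=2: a_2=1, p_2 = 1*10 + 9 = 19, q_2 = 1*1 + 1 = 2.
  i=3: a_3=1, p_3 = 1*19 + 10 = 29, q_3 = 1*2 + 1 = 3.
  i=4: a_4=4, p_4 = 4*29 + 19 = 135, q_4 = 4*3 + 2 = 14.
  i=5: a_5=6, p_5 = 6*135 + 29 = 839, q_5 = 6*14 + 3 = 87.
  i=6: a_6=4, p_6 = 4*839 + 135 = 3491, q_6 = 4*87 + 14 = 362.
  i=7: a_7=1, p_7 = 1*3491 + 839 = 4330, q_7 = 1*362 + 87 = 449.
  i=8: a_8=1, p_8 = 1*4330 + 3491 = 7821, q_8 = 1*449 + 362 = 811.
  i=9: a_9=1, p_9 = 1*7821 + 4330 = 12151, q_9 = 1*811 + 449 = 1260.
Check: 12151^2 - 93*1260^2 = 147646801 - 147646800 = 1, so (x, y) = (12151, 1260) solves the equation, and by the theorem it is the least positive solution.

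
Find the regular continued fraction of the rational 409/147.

[2; 1, 3, 1, 1, 2, 6]

Run the Euclidean algorithm on 409 and 147; the successive quotients are the partial quotients a_0, a_1, ... (each step inverts the fractional part left over by the previous one):
  409 = 2*147 + 115, so a_0 = 2.
  147 = 1*115 + 32, so a_1 = 1.
  115 = 3*32 + 19, so a_2 = 3.
  32 = 1*19 + 13, so a_3 = 1.
  19 = 1*13 + 6, so a_4 = 1.
  13 = 2*6 + 1, so a_5 = 2.
  6 = 6*1 + 0, so a_6 = 6.
The remainder reaches 0 after 7 divisions, so the expansion has 7 partial quotients, read off in order.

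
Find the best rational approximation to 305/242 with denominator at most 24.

Expand x = 305/242 as a continued fraction with the Euclidean algorithm:
  305 = 1*242 + 63, so a_0 = 1.
  242 = 3*63 + 53, so a_1 = 3.
  63 = 1*53 + 10, so a_2 = 1.
  53 = 5*10 + 3, so a_3 = 5.
  10 = 3*3 + 1, so a_4 = 3.
  3 = 3*1 + 0, so a_5 = 3.
so x = [1; 3, 1, 5, 3, 3].
Convergents (p_i = a_i*p_{i-1} + p_{i-2}, q_i = a_i*q_{i-1} + q_{i-2} with p_{-2}=0, p_{-1}=1, q_{-2}=1, q_{-1}=0), until the denominator exceeds 24:
  i=0: a_0=1, p_0 = 1*1 + 0 = 1, q_0 = 1*0 + 1 = 1.
  i=1: a_1=3, p_1 = 3*1 + 1 = 4, q_1 = 3*1 + 0 = 3.
  i=2: a_2=1, p_2 = 1*4 + 1 = 5, q_2 = 1*3 + 1 = 4.
  i=3: a_3=5, p_3 = 5*5 + 4 = 29, q_3 = 5*4 + 3 = 23.
  i=4: a_4=3, p_4 = 3*29 + 5 = 92, q_4 = 3*23 + 4 = 73.
q_4 = 73 > 24, so the last convergent with denominator <= 24 is p_3/q_3 = 29/23.
The closest fraction with denominator <= 24 is either p_3/q_3 or the intermediate fraction (k*p_3 + p_2)/(k*q_3 + q_2) with the largest k >= 1 whose denominator stays <= 24; these approach x as k grows, and every other convergent or intermediate fraction in range is farther away.
Largest k: floor((24 - q_2)/q_3) = floor((24 - 4)/23) = 0.
Since k = 0, no intermediate fraction beyond p_3/q_3 has denominator <= 24, so the convergent 29/23 is the closest (its error is |305*23 - 29*242|/(242*23) = 3/5566).

29/23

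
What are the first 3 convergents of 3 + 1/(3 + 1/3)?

Using the convergent recurrence p_i = a_i*p_{i-1} + p_{i-2}, q_i = a_i*q_{i-1} + q_{i-2} with p_{-2}=0, p_{-1}=1, q_{-2}=1, q_{-1}=0:
  i=0: a_0=3, p_0 = 3*1 + 0 = 3, q_0 = 3*0 + 1 = 1.
  i=1: a_1=3, p_1 = 3*3 + 1 = 10, q_1 = 3*1 + 0 = 3.
  i=2: a_2=3, p_2 = 3*10 + 3 = 33, q_2 = 3*3 + 1 = 10.

3/1, 10/3, 33/10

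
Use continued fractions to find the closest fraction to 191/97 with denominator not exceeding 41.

63/32

Expand x = 191/97 as a continued fraction with the Euclidean algorithm:
  191 = 1*97 + 94, so a_0 = 1.
  97 = 1*94 + 3, so a_1 = 1.
  94 = 31*3 + 1, so a_2 = 31.
  3 = 3*1 + 0, so a_3 = 3.
so x = [1; 1, 31, 3].
Convergents (p_i = a_i*p_{i-1} + p_{i-2}, q_i = a_i*q_{i-1} + q_{i-2} with p_{-2}=0, p_{-1}=1, q_{-2}=1, q_{-1}=0), until the denominator exceeds 41:
  i=0: a_0=1, p_0 = 1*1 + 0 = 1, q_0 = 1*0 + 1 = 1.
  i=1: a_1=1, p_1 = 1*1 + 1 = 2, q_1 = 1*1 + 0 = 1.
  i=2: a_2=31, p_2 = 31*2 + 1 = 63, q_2 = 31*1 + 1 = 32.
  i=3: a_3=3, p_3 = 3*63 + 2 = 191, q_3 = 3*32 + 1 = 97.
q_3 = 97 > 41, so the last convergent with denominator <= 41 is p_2/q_2 = 63/32.
The closest fraction with denominator <= 41 is either p_2/q_2 or the intermediate fraction (k*p_2 + p_1)/(k*q_2 + q_1) with the largest k >= 1 whose denominator stays <= 41; these approach x as k grows, and every other convergent or intermediate fraction in range is farther away.
Largest k: floor((41 - q_1)/q_2) = floor((41 - 1)/32) = 1.
That gives (1*63 + 2)/(1*32 + 1) = 65/33.
Compare the errors: |x - 63/32| = |191*32 - 63*97|/(97*32) = 1/3104, and |x - 65/33| = |191*33 - 65*97|/(97*33) = 2/3201.
Cross-multiplying, 1*3201 = 3201 < 6208 = 2*3104, so 1/3104 is smaller: the convergent 63/32 is closer to x than 65/33.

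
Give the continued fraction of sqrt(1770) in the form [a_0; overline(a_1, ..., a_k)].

Write x_i = (sqrt(1770) + m_i)/d_i with (m_0, d_0) = (0, 1). a_0 = floor(sqrt(1770)) = 42, since 42^2 = 1764 <= 1770 < 1849 = 43^2.
Iterate m_{i+1} = d_i*a_i - m_i, d_{i+1} = (1770 - m_{i+1}^2)/d_i, a_{i+1} = floor((a_0 + m_{i+1})/d_{i+1}):
  m_1 = 1*42 - 0 = 42, d_1 = (1770 - 42^2)/1 = 6/1 = 6, a_1 = floor((42 + 42)/6) = 14.
  m_2 = 6*14 - 42 = 42, d_2 = (1770 - 42^2)/6 = 6/6 = 1, a_2 = floor((42 + 42)/1) = 84.
  m_3 = 1*84 - 42 = 42, d_3 = (1770 - 42^2)/1 = 6/1 = 6: (m_3, d_3) = (m_1, d_1) = (42, 6), so from here the quotients repeat a_1, a_2; the period length is 2.
Hence the expansion of sqrt(1770) is a_0 = 42 followed by the repeating block 14, 84 (period 2).

[42; overline(14, 84)]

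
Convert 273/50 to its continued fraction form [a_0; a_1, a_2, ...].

Run the Euclidean algorithm on 273 and 50; the successive quotients are the partial quotients a_0, a_1, ... (each step inverts the fractional part left over by the previous one):
  273 = 5*50 + 23, so a_0 = 5.
  50 = 2*23 + 4, so a_1 = 2.
  23 = 5*4 + 3, so a_2 = 5.
  4 = 1*3 + 1, so a_3 = 1.
  3 = 3*1 + 0, so a_4 = 3.
The remainder reaches 0 after 5 divisions, so the expansion has 5 partial quotients, read off in order.

[5; 2, 5, 1, 3]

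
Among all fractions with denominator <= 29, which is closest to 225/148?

38/25

Expand x = 225/148 as a continued fraction with the Euclidean algorithm:
  225 = 1*148 + 77, so a_0 = 1.
  148 = 1*77 + 71, so a_1 = 1.
  77 = 1*71 + 6, so a_2 = 1.
  71 = 11*6 + 5, so a_3 = 11.
  6 = 1*5 + 1, so a_4 = 1.
  5 = 5*1 + 0, so a_5 = 5.
so x = [1; 1, 1, 11, 1, 5].
Convergents (p_i = a_i*p_{i-1} + p_{i-2}, q_i = a_i*q_{i-1} + q_{i-2} with p_{-2}=0, p_{-1}=1, q_{-2}=1, q_{-1}=0), until the denominator exceeds 29:
  i=0: a_0=1, p_0 = 1*1 + 0 = 1, q_0 = 1*0 + 1 = 1.
  i=1: a_1=1, p_1 = 1*1 + 1 = 2, q_1 = 1*1 + 0 = 1.
  i=2: a_2=1, p_2 = 1*2 + 1 = 3, q_2 = 1*1 + 1 = 2.
  i=3: a_3=11, p_3 = 11*3 + 2 = 35, q_3 = 11*2 + 1 = 23.
  i=4: a_4=1, p_4 = 1*35 + 3 = 38, q_4 = 1*23 + 2 = 25.
  i=5: a_5=5, p_5 = 5*38 + 35 = 225, q_5 = 5*25 + 23 = 148.
q_5 = 148 > 29, so the last convergent with denominator <= 29 is p_4/q_4 = 38/25.
The closest fraction with denominator <= 29 is either p_4/q_4 or the intermediate fraction (k*p_4 + p_3)/(k*q_4 + q_3) with the largest k >= 1 whose denominator stays <= 29; these approach x as k grows, and every other convergent or intermediate fraction in range is farther away.
Largest k: floor((29 - q_3)/q_4) = floor((29 - 23)/25) = 0.
Since k = 0, no intermediate fraction beyond p_4/q_4 has denominator <= 29, so the convergent 38/25 is the closest (its error is |225*25 - 38*148|/(148*25) = 1/3700).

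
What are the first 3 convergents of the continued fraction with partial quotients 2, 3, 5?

2/1, 7/3, 37/16

Using the convergent recurrence p_i = a_i*p_{i-1} + p_{i-2}, q_i = a_i*q_{i-1} + q_{i-2} with p_{-2}=0, p_{-1}=1, q_{-2}=1, q_{-1}=0:
  i=0: a_0=2, p_0 = 2*1 + 0 = 2, q_0 = 2*0 + 1 = 1.
  i=1: a_1=3, p_1 = 3*2 + 1 = 7, q_1 = 3*1 + 0 = 3.
  i=2: a_2=5, p_2 = 5*7 + 2 = 37, q_2 = 5*3 + 1 = 16.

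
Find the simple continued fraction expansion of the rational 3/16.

[0; 5, 3]

Run the Euclidean algorithm on 3 and 16; the successive quotients are the partial quotients a_0, a_1, ... (each step inverts the fractional part left over by the previous one):
  3 = 0*16 + 3, so a_0 = 0.
  16 = 5*3 + 1, so a_1 = 5.
  3 = 3*1 + 0, so a_2 = 3.
The remainder reaches 0 after 3 divisions, so the expansion has 3 partial quotients, read off in order.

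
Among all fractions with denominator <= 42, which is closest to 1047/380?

113/41

Expand x = 1047/380 as a continued fraction with the Euclidean algorithm:
  1047 = 2*380 + 287, so a_0 = 2.
  380 = 1*287 + 93, so a_1 = 1.
  287 = 3*93 + 8, so a_2 = 3.
  93 = 11*8 + 5, so a_3 = 11.
  8 = 1*5 + 3, so a_4 = 1.
  5 = 1*3 + 2, so a_5 = 1.
  3 = 1*2 + 1, so a_6 = 1.
  2 = 2*1 + 0, so a_7 = 2.
so x = [2; 1, 3, 11, 1, 1, 1, 2].
Convergents (p_i = a_i*p_{i-1} + p_{i-2}, q_i = a_i*q_{i-1} + q_{i-2} with p_{-2}=0, p_{-1}=1, q_{-2}=1, q_{-1}=0), until the denominator exceeds 42:
  i=0: a_0=2, p_0 = 2*1 + 0 = 2, q_0 = 2*0 + 1 = 1.
  i=1: a_1=1, p_1 = 1*2 + 1 = 3, q_1 = 1*1 + 0 = 1.
  i=2: a_2=3, p_2 = 3*3 + 2 = 11, q_2 = 3*1 + 1 = 4.
  i=3: a_3=11, p_3 = 11*11 + 3 = 124, q_3 = 11*4 + 1 = 45.
q_3 = 45 > 42, so the last convergent with denominator <= 42 is p_2/q_2 = 11/4.
The closest fraction with denominator <= 42 is either p_2/q_2 or the intermediate fraction (k*p_2 + p_1)/(k*q_2 + q_1) with the largest k >= 1 whose denominator stays <= 42; these approach x as k grows, and every other convergent or intermediate fraction in range is farther away.
Largest k: floor((42 - q_1)/q_2) = floor((42 - 1)/4) = 10.
That gives (10*11 + 3)/(10*4 + 1) = 113/41.
Compare the errors: |x - 11/4| = |1047*4 - 11*380|/(380*4) = 8/1520, and |x - 113/41| = |1047*41 - 113*380|/(380*41) = 13/15580.
Cross-multiplying, 13*1520 = 19760 < 124640 = 8*15580, so 13/15580 is smaller: the intermediate fraction 113/41 is closer to x than 11/4.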